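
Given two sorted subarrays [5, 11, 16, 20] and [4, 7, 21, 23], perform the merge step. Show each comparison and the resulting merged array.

Merging process:

Compare 5 vs 4: take 4 from right. Merged: [4]
Compare 5 vs 7: take 5 from left. Merged: [4, 5]
Compare 11 vs 7: take 7 from right. Merged: [4, 5, 7]
Compare 11 vs 21: take 11 from left. Merged: [4, 5, 7, 11]
Compare 16 vs 21: take 16 from left. Merged: [4, 5, 7, 11, 16]
Compare 20 vs 21: take 20 from left. Merged: [4, 5, 7, 11, 16, 20]
Append remaining from right: [21, 23]. Merged: [4, 5, 7, 11, 16, 20, 21, 23]

Final merged array: [4, 5, 7, 11, 16, 20, 21, 23]
Total comparisons: 6

The merged array is [4, 5, 7, 11, 16, 20, 21, 23], requiring 6 comparisons. The merge step runs in O(n) time where n is the total number of elements.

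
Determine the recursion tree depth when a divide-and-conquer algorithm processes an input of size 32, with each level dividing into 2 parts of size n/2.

For divide and conquer with division factor 2:

Problem sizes at each level:
Level 0: 32
Level 1: 16
Level 2: 8
Level 3: 4
Level 4: 2
Level 5: 1

The root is level 0 and the size-1 base case is level 5 (the tree spans levels 0 through 5, i.e. 6 levels counting the root), so the depth is the number of divisions: log_2(32) = 5

The recursion tree depth is log_2(32) = 5. At each level, the problem size is divided by 2, so it takes 5 divisions to reduce to a base case of size 1. The algorithm makes 2 recursive calls at each level.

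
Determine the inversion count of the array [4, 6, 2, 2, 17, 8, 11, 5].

Finding inversions in [4, 6, 2, 2, 17, 8, 11, 5]:

(0, 2): arr[0]=4 > arr[2]=2
(0, 3): arr[0]=4 > arr[3]=2
(1, 2): arr[1]=6 > arr[2]=2
(1, 3): arr[1]=6 > arr[3]=2
(1, 7): arr[1]=6 > arr[7]=5
(4, 5): arr[4]=17 > arr[5]=8
(4, 6): arr[4]=17 > arr[6]=11
(4, 7): arr[4]=17 > arr[7]=5
(5, 7): arr[5]=8 > arr[7]=5
(6, 7): arr[6]=11 > arr[7]=5

Total inversions: 10

The array has 10 inversion(s): (0,2), (0,3), (1,2), (1,3), (1,7), (4,5), (4,6), (4,7), (5,7), (6,7). Each pair (i,j) satisfies i < j and arr[i] > arr[j].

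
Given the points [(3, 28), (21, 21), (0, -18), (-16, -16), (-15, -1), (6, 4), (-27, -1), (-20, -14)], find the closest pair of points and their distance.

Computing all pairwise distances among 8 points:

d((3, 28), (21, 21)) = 19.3132
d((3, 28), (0, -18)) = 46.0977
d((3, 28), (-16, -16)) = 47.927
d((3, 28), (-15, -1)) = 34.1321
d((3, 28), (6, 4)) = 24.1868
d((3, 28), (-27, -1)) = 41.7253
d((3, 28), (-20, -14)) = 47.8853
d((21, 21), (0, -18)) = 44.2945
d((21, 21), (-16, -16)) = 52.3259
d((21, 21), (-15, -1)) = 42.19
d((21, 21), (6, 4)) = 22.6716
d((21, 21), (-27, -1)) = 52.8015
d((21, 21), (-20, -14)) = 53.9073
d((0, -18), (-16, -16)) = 16.1245
d((0, -18), (-15, -1)) = 22.6716
d((0, -18), (6, 4)) = 22.8035
d((0, -18), (-27, -1)) = 31.9061
d((0, -18), (-20, -14)) = 20.3961
d((-16, -16), (-15, -1)) = 15.0333
d((-16, -16), (6, 4)) = 29.7321
d((-16, -16), (-27, -1)) = 18.6011
d((-16, -16), (-20, -14)) = 4.4721 <-- minimum
d((-15, -1), (6, 4)) = 21.587
d((-15, -1), (-27, -1)) = 12.0
d((-15, -1), (-20, -14)) = 13.9284
d((6, 4), (-27, -1)) = 33.3766
d((6, 4), (-20, -14)) = 31.6228
d((-27, -1), (-20, -14)) = 14.7648

Closest pair: (-16, -16) and (-20, -14) with distance 4.4721

The closest pair is (-16, -16) and (-20, -14) with Euclidean distance 4.4721. For 8 points, brute-force pairwise comparison is shown above. For large n, the divide-and-conquer algorithm (sort by x, recurse on halves, check the dividing strip) achieves O(n log n).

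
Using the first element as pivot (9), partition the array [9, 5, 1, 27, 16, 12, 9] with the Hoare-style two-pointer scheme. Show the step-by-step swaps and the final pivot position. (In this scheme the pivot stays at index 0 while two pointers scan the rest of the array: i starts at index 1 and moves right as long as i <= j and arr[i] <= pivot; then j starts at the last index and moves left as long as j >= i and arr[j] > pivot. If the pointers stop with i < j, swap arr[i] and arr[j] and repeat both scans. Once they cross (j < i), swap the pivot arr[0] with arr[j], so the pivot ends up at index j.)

Hoare-style two-pointer partition with pivot = 9:

Initial array: [9, 5, 1, 27, 16, 12, 9]

Pointers start at i = 1, j = 6.
i stops at index 3 (arr[3]=27 > 9), j stops at index 6 (arr[6]=9 <= 9): swap arr[3] and arr[6], array becomes [9, 5, 1, 9, 16, 12, 27]
i ends at 4, j ends at 3: the pointers have crossed (j < i), so scanning stops.

Swap pivot arr[0] with arr[3] to place pivot at position 3: [9, 5, 1, 9, 16, 12, 27]
Pivot position: 3

After partitioning with pivot 9, the array becomes [9, 5, 1, 9, 16, 12, 27]. The pivot is placed at index 3. All elements to the left of the pivot are <= 9, and all elements to the right are > 9.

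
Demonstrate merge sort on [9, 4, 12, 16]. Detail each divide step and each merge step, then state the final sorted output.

Merge sort trace:

Split: [9, 4, 12, 16] -> [9, 4] and [12, 16]
  Split: [9, 4] -> [9] and [4]
  Merge: [9] + [4] -> [4, 9]
  Split: [12, 16] -> [12] and [16]
  Merge: [12] + [16] -> [12, 16]
Merge: [4, 9] + [12, 16] -> [4, 9, 12, 16]

Final sorted array: [4, 9, 12, 16]

The merge sort proceeds by recursively splitting the array and merging sorted halves.
After all merges, the sorted array is [4, 9, 12, 16].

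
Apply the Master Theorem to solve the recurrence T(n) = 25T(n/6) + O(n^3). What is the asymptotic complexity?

Master Theorem for T(n) = 25T(n/6) + O(n^3):

a = 25, b = 6, c = 3
log_b(a) = log_6(25) = 1.7965

Case 3: c = 3 > log_6(25) = 1.7965
T(n) = O(n^3) = O(n^3)

For T(n) = 25T(n/6) + O(n^3): log_6(25) = 1.7965. This is Case 3 of the Master Theorem (c > log_b(a), work dominated by root), giving O(n^3).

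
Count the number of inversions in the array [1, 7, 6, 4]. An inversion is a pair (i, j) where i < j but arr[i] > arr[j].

Finding inversions in [1, 7, 6, 4]:

(1, 2): arr[1]=7 > arr[2]=6
(1, 3): arr[1]=7 > arr[3]=4
(2, 3): arr[2]=6 > arr[3]=4

Total inversions: 3

The array has 3 inversion(s): (1,2), (1,3), (2,3). Each pair (i,j) satisfies i < j and arr[i] > arr[j].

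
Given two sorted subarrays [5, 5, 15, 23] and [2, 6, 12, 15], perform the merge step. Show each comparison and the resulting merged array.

Merging process:

Compare 5 vs 2: take 2 from right. Merged: [2]
Compare 5 vs 6: take 5 from left. Merged: [2, 5]
Compare 5 vs 6: take 5 from left. Merged: [2, 5, 5]
Compare 15 vs 6: take 6 from right. Merged: [2, 5, 5, 6]
Compare 15 vs 12: take 12 from right. Merged: [2, 5, 5, 6, 12]
Compare 15 vs 15: take 15 from left. Merged: [2, 5, 5, 6, 12, 15]
Compare 23 vs 15: take 15 from right. Merged: [2, 5, 5, 6, 12, 15, 15]
Append remaining from left: [23]. Merged: [2, 5, 5, 6, 12, 15, 15, 23]

Final merged array: [2, 5, 5, 6, 12, 15, 15, 23]
Total comparisons: 7

The merged array is [2, 5, 5, 6, 12, 15, 15, 23], requiring 7 comparisons. The merge step runs in O(n) time where n is the total number of elements.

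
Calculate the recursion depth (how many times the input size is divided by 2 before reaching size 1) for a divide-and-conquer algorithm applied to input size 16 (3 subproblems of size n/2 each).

For divide and conquer with division factor 2:

Problem sizes at each level:
Level 0: 16
Level 1: 8
Level 2: 4
Level 3: 2
Level 4: 1

The root is level 0 and the size-1 base case is level 4 (the tree spans levels 0 through 4, i.e. 5 levels counting the root), so the depth is the number of divisions: log_2(16) = 4

The recursion tree depth is log_2(16) = 4. At each level, the problem size is divided by 2, so it takes 4 divisions to reduce to a base case of size 1. The algorithm makes 3 recursive calls at each level.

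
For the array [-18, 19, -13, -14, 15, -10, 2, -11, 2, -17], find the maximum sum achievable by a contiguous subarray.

Using Kadane's algorithm on [-18, 19, -13, -14, 15, -10, 2, -11, 2, -17]:

Scanning through the array:
Position 1 (value 19): max_ending_here = 19, max_so_far = 19
Position 2 (value -13): max_ending_here = 6, max_so_far = 19
Position 3 (value -14): max_ending_here = -8, max_so_far = 19
Position 4 (value 15): max_ending_here = 15, max_so_far = 19
Position 5 (value -10): max_ending_here = 5, max_so_far = 19
Position 6 (value 2): max_ending_here = 7, max_so_far = 19
Position 7 (value -11): max_ending_here = -4, max_so_far = 19
Position 8 (value 2): max_ending_here = 2, max_so_far = 19
Position 9 (value -17): max_ending_here = -15, max_so_far = 19

Maximum subarray: [19]
Maximum sum: 19

The maximum subarray is [19] with sum 19. This subarray runs from index 1 to index 1.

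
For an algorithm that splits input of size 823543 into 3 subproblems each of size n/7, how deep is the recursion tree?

For divide and conquer with division factor 7:

Problem sizes at each level:
Level 0: 823543
Level 1: 117649
Level 2: 16807
Level 3: 2401
Level 4: 343
Level 5: 49
Level 6: 7
Level 7: 1

The root is level 0 and the size-1 base case is level 7 (the tree spans levels 0 through 7, i.e. 8 levels counting the root), so the depth is the number of divisions: log_7(823543) = 7

The recursion tree depth is log_7(823543) = 7. At each level, the problem size is divided by 7, so it takes 7 divisions to reduce to a base case of size 1. The algorithm makes 3 recursive calls at each level.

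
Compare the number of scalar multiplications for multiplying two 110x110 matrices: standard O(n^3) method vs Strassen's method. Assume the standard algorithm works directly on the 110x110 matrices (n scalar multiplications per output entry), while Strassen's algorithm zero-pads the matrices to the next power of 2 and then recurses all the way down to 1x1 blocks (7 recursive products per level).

Matrix multiplication for 110x110 matrices:

Strassen's algorithm requires power-of-2 dimensions. Pad 110x110 to 128x128 (next power of 2).

Standard algorithm: 110^3 = 1331000 multiplications
Strassen's algorithm: 7^(log2(128)) = 7^7 = 823543 multiplications
Savings: 1331000 - 823543 = 507457 multiplications

Standard: 1331000 multiplications (110^3). Strassen: 823543 multiplications (7^7, after padding to 128x128). Strassen reduces 8 recursive multiplications to 7 at each level.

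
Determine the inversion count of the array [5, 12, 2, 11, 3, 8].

Finding inversions in [5, 12, 2, 11, 3, 8]:

(0, 2): arr[0]=5 > arr[2]=2
(0, 4): arr[0]=5 > arr[4]=3
(1, 2): arr[1]=12 > arr[2]=2
(1, 3): arr[1]=12 > arr[3]=11
(1, 4): arr[1]=12 > arr[4]=3
(1, 5): arr[1]=12 > arr[5]=8
(3, 4): arr[3]=11 > arr[4]=3
(3, 5): arr[3]=11 > arr[5]=8

Total inversions: 8

The array has 8 inversion(s): (0,2), (0,4), (1,2), (1,3), (1,4), (1,5), (3,4), (3,5). Each pair (i,j) satisfies i < j and arr[i] > arr[j].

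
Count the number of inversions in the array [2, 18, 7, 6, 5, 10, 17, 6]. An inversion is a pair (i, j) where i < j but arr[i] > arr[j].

Finding inversions in [2, 18, 7, 6, 5, 10, 17, 6]:

(1, 2): arr[1]=18 > arr[2]=7
(1, 3): arr[1]=18 > arr[3]=6
(1, 4): arr[1]=18 > arr[4]=5
(1, 5): arr[1]=18 > arr[5]=10
(1, 6): arr[1]=18 > arr[6]=17
(1, 7): arr[1]=18 > arr[7]=6
(2, 3): arr[2]=7 > arr[3]=6
(2, 4): arr[2]=7 > arr[4]=5
(2, 7): arr[2]=7 > arr[7]=6
(3, 4): arr[3]=6 > arr[4]=5
(5, 7): arr[5]=10 > arr[7]=6
(6, 7): arr[6]=17 > arr[7]=6

Total inversions: 12

The array has 12 inversion(s): (1,2), (1,3), (1,4), (1,5), (1,6), (1,7), (2,3), (2,4), (2,7), (3,4), (5,7), (6,7). Each pair (i,j) satisfies i < j and arr[i] > arr[j].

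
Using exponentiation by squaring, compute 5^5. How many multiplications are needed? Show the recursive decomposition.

Computing 5^5 by squaring (build up from 5^1; each line after the first costs one multiplication):

5^1 = 5
5^2 = (5^1)^2 = 5^2 = 25
5^4 = (5^2)^2 = 25^2 = 625
5^5 = 5 * 5^4 = 5 * 625 = 3125

Result: 3125
Multiplications needed: 3 (3 lines after 5^1)

5^5 = 3125. Using exponentiation by squaring, this requires 3 multiplications. The key idea: if the exponent is even, square the half-power; if odd, multiply by the base once.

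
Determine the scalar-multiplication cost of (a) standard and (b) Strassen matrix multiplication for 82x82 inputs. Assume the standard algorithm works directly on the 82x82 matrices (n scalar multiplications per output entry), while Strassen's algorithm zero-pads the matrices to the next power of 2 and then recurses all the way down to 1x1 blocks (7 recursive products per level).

Matrix multiplication for 82x82 matrices:

Strassen's algorithm requires power-of-2 dimensions. Pad 82x82 to 128x128 (next power of 2).

Standard algorithm: 82^3 = 551368 multiplications
Strassen's algorithm: 7^(log2(128)) = 7^7 = 823543 multiplications
Difference: 551368 - 823543 = -272175 (Strassen uses MORE here due to padding overhead — for small or just-over-power-of-2 n, padding can outweigh the per-level savings)

Standard: 551368 multiplications (82^3). Strassen: 823543 multiplications (7^7, after padding to 128x128). Strassen reduces 8 recursive multiplications to 7 at each level.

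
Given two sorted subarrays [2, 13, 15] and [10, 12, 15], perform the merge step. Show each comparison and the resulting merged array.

Merging process:

Compare 2 vs 10: take 2 from left. Merged: [2]
Compare 13 vs 10: take 10 from right. Merged: [2, 10]
Compare 13 vs 12: take 12 from right. Merged: [2, 10, 12]
Compare 13 vs 15: take 13 from left. Merged: [2, 10, 12, 13]
Compare 15 vs 15: take 15 from left. Merged: [2, 10, 12, 13, 15]
Append remaining from right: [15]. Merged: [2, 10, 12, 13, 15, 15]

Final merged array: [2, 10, 12, 13, 15, 15]
Total comparisons: 5

The merged array is [2, 10, 12, 13, 15, 15], requiring 5 comparisons. The merge step runs in O(n) time where n is the total number of elements.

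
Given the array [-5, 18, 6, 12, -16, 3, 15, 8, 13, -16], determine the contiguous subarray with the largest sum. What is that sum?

Using Kadane's algorithm on [-5, 18, 6, 12, -16, 3, 15, 8, 13, -16]:

Scanning through the array:
Position 1 (value 18): max_ending_here = 18, max_so_far = 18
Position 2 (value 6): max_ending_here = 24, max_so_far = 24
Position 3 (value 12): max_ending_here = 36, max_so_far = 36
Position 4 (value -16): max_ending_here = 20, max_so_far = 36
Position 5 (value 3): max_ending_here = 23, max_so_far = 36
Position 6 (value 15): max_ending_here = 38, max_so_far = 38
Position 7 (value 8): max_ending_here = 46, max_so_far = 46
Position 8 (value 13): max_ending_here = 59, max_so_far = 59
Position 9 (value -16): max_ending_here = 43, max_so_far = 59

Maximum subarray: [18, 6, 12, -16, 3, 15, 8, 13]
Maximum sum: 59

The maximum subarray is [18, 6, 12, -16, 3, 15, 8, 13] with sum 59. This subarray runs from index 1 to index 8.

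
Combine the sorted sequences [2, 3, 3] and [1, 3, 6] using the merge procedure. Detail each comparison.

Merging process:

Compare 2 vs 1: take 1 from right. Merged: [1]
Compare 2 vs 3: take 2 from left. Merged: [1, 2]
Compare 3 vs 3: take 3 from left. Merged: [1, 2, 3]
Compare 3 vs 3: take 3 from left. Merged: [1, 2, 3, 3]
Append remaining from right: [3, 6]. Merged: [1, 2, 3, 3, 3, 6]

Final merged array: [1, 2, 3, 3, 3, 6]
Total comparisons: 4

The merged array is [1, 2, 3, 3, 3, 6], requiring 4 comparisons. The merge step runs in O(n) time where n is the total number of elements.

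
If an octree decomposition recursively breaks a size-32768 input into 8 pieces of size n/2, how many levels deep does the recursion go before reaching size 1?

For divide and conquer with division factor 2:

Problem sizes at each level:
Level 0: 32768
Level 1: 16384
Level 2: 8192
Level 3: 4096
Level 4: 2048
Level 5: 1024
Level 6: 512
Level 7: 256
Level 8: 128
Level 9: 64
Level 10: 32
Level 11: 16
Level 12: 8
Level 13: 4
Level 14: 2
Level 15: 1

The root is level 0 and the size-1 base case is level 15 (the tree spans levels 0 through 15, i.e. 16 levels counting the root), so the depth is the number of divisions: log_2(32768) = 15

The recursion tree depth is log_2(32768) = 15. At each level, the problem size is divided by 2, so it takes 15 divisions to reduce to a base case of size 1. The algorithm makes 8 recursive calls at each level.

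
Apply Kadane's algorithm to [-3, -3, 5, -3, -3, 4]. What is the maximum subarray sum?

Using Kadane's algorithm on [-3, -3, 5, -3, -3, 4]:

Scanning through the array:
Position 1 (value -3): max_ending_here = -3, max_so_far = -3
Position 2 (value 5): max_ending_here = 5, max_so_far = 5
Position 3 (value -3): max_ending_here = 2, max_so_far = 5
Position 4 (value -3): max_ending_here = -1, max_so_far = 5
Position 5 (value 4): max_ending_here = 4, max_so_far = 5

Maximum subarray: [5]
Maximum sum: 5

The maximum subarray is [5] with sum 5. This subarray runs from index 2 to index 2.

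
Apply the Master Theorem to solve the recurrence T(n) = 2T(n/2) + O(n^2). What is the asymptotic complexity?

Master Theorem for T(n) = 2T(n/2) + O(n^2):

a = 2, b = 2, c = 2
log_b(a) = log_2(2) = 1.0000

Case 3: c = 2 > log_2(2) = 1.0000
T(n) = O(n^2) = O(n^2)

For T(n) = 2T(n/2) + O(n^2): log_2(2) = 1.0000. This is Case 3 of the Master Theorem (c > log_b(a), work dominated by root), giving O(n^2).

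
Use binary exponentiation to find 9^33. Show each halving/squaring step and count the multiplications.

Computing 9^33 by squaring (build up from 9^1; each line after the first costs one multiplication):

9^1 = 9
9^2 = (9^1)^2 = 9^2 = 81
9^4 = (9^2)^2 = 81^2 = 6561
9^8 = (9^4)^2 = 6561^2 = 43046721
9^16 = (9^8)^2 = 43046721^2 = 1853020188851841
9^32 = (9^16)^2 = 1853020188851841^2 = 3433683820292512484657849089281
9^33 = 9 * 9^32 = 9 * 3433683820292512484657849089281 = 30903154382632612361920641803529

Result: 30903154382632612361920641803529
Multiplications needed: 6 (6 lines after 9^1)

9^33 = 30903154382632612361920641803529. Using exponentiation by squaring, this requires 6 multiplications. The key idea: if the exponent is even, square the half-power; if odd, multiply by the base once.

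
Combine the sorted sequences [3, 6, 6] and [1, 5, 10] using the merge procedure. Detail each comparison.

Merging process:

Compare 3 vs 1: take 1 from right. Merged: [1]
Compare 3 vs 5: take 3 from left. Merged: [1, 3]
Compare 6 vs 5: take 5 from right. Merged: [1, 3, 5]
Compare 6 vs 10: take 6 from left. Merged: [1, 3, 5, 6]
Compare 6 vs 10: take 6 from left. Merged: [1, 3, 5, 6, 6]
Append remaining from right: [10]. Merged: [1, 3, 5, 6, 6, 10]

Final merged array: [1, 3, 5, 6, 6, 10]
Total comparisons: 5

The merged array is [1, 3, 5, 6, 6, 10], requiring 5 comparisons. The merge step runs in O(n) time where n is the total number of elements.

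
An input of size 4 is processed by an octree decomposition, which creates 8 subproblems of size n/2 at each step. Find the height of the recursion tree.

For divide and conquer with division factor 2:

Problem sizes at each level:
Level 0: 4
Level 1: 2
Level 2: 1

The root is level 0 and the size-1 base case is level 2 (the tree spans levels 0 through 2, i.e. 3 levels counting the root), so the depth is the number of divisions: log_2(4) = 2

The recursion tree depth is log_2(4) = 2. At each level, the problem size is divided by 2, so it takes 2 divisions to reduce to a base case of size 1. The algorithm makes 8 recursive calls at each level.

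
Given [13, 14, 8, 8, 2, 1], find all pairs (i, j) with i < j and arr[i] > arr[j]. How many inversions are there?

Finding inversions in [13, 14, 8, 8, 2, 1]:

(0, 2): arr[0]=13 > arr[2]=8
(0, 3): arr[0]=13 > arr[3]=8
(0, 4): arr[0]=13 > arr[4]=2
(0, 5): arr[0]=13 > arr[5]=1
(1, 2): arr[1]=14 > arr[2]=8
(1, 3): arr[1]=14 > arr[3]=8
(1, 4): arr[1]=14 > arr[4]=2
(1, 5): arr[1]=14 > arr[5]=1
(2, 4): arr[2]=8 > arr[4]=2
(2, 5): arr[2]=8 > arr[5]=1
(3, 4): arr[3]=8 > arr[4]=2
(3, 5): arr[3]=8 > arr[5]=1
(4, 5): arr[4]=2 > arr[5]=1

Total inversions: 13

The array has 13 inversion(s): (0,2), (0,3), (0,4), (0,5), (1,2), (1,3), (1,4), (1,5), (2,4), (2,5), (3,4), (3,5), (4,5). Each pair (i,j) satisfies i < j and arr[i] > arr[j].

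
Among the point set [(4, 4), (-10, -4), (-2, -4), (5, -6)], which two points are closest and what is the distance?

Computing all pairwise distances among 4 points:

d((4, 4), (-10, -4)) = 16.1245
d((4, 4), (-2, -4)) = 10.0
d((4, 4), (5, -6)) = 10.0499
d((-10, -4), (-2, -4)) = 8.0
d((-10, -4), (5, -6)) = 15.1327
d((-2, -4), (5, -6)) = 7.2801 <-- minimum

Closest pair: (-2, -4) and (5, -6) with distance 7.2801

The closest pair is (-2, -4) and (5, -6) with Euclidean distance 7.2801. For 4 points, brute-force pairwise comparison is shown above. For large n, the divide-and-conquer algorithm (sort by x, recurse on halves, check the dividing strip) achieves O(n log n).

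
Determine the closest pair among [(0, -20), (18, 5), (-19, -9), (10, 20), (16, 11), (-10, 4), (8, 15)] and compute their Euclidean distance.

Computing all pairwise distances among 7 points:

d((0, -20), (18, 5)) = 30.8058
d((0, -20), (-19, -9)) = 21.9545
d((0, -20), (10, 20)) = 41.2311
d((0, -20), (16, 11)) = 34.8855
d((0, -20), (-10, 4)) = 26.0
d((0, -20), (8, 15)) = 35.9026
d((18, 5), (-19, -9)) = 39.5601
d((18, 5), (10, 20)) = 17.0
d((18, 5), (16, 11)) = 6.3246
d((18, 5), (-10, 4)) = 28.0179
d((18, 5), (8, 15)) = 14.1421
d((-19, -9), (10, 20)) = 41.0122
d((-19, -9), (16, 11)) = 40.3113
d((-19, -9), (-10, 4)) = 15.8114
d((-19, -9), (8, 15)) = 36.1248
d((10, 20), (16, 11)) = 10.8167
d((10, 20), (-10, 4)) = 25.6125
d((10, 20), (8, 15)) = 5.3852 <-- minimum
d((16, 11), (-10, 4)) = 26.9258
d((16, 11), (8, 15)) = 8.9443
d((-10, 4), (8, 15)) = 21.095

Closest pair: (10, 20) and (8, 15) with distance 5.3852

The closest pair is (10, 20) and (8, 15) with Euclidean distance 5.3852. For 7 points, brute-force pairwise comparison is shown above. For large n, the divide-and-conquer algorithm (sort by x, recurse on halves, check the dividing strip) achieves O(n log n).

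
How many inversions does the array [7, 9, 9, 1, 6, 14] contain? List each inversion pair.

Finding inversions in [7, 9, 9, 1, 6, 14]:

(0, 3): arr[0]=7 > arr[3]=1
(0, 4): arr[0]=7 > arr[4]=6
(1, 3): arr[1]=9 > arr[3]=1
(1, 4): arr[1]=9 > arr[4]=6
(2, 3): arr[2]=9 > arr[3]=1
(2, 4): arr[2]=9 > arr[4]=6

Total inversions: 6

The array has 6 inversion(s): (0,3), (0,4), (1,3), (1,4), (2,3), (2,4). Each pair (i,j) satisfies i < j and arr[i] > arr[j].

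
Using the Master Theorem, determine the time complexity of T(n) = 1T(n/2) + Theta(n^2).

Master Theorem for T(n) = 1T(n/2) + O(n^2):

a = 1, b = 2, c = 2
log_b(a) = log_2(1) = 0.0000

Case 3: c = 2 > log_2(1) = 0.0000
T(n) = O(n^2) = O(n^2)

For T(n) = 1T(n/2) + O(n^2): log_2(1) = 0.0000. This is Case 3 of the Master Theorem (c > log_b(a), work dominated by root), giving O(n^2).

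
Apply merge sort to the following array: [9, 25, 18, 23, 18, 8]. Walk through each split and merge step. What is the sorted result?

Merge sort trace:

Split: [9, 25, 18, 23, 18, 8] -> [9, 25, 18] and [23, 18, 8]
  Split: [9, 25, 18] -> [9] and [25, 18]
    Split: [25, 18] -> [25] and [18]
    Merge: [25] + [18] -> [18, 25]
  Merge: [9] + [18, 25] -> [9, 18, 25]
  Split: [23, 18, 8] -> [23] and [18, 8]
    Split: [18, 8] -> [18] and [8]
    Merge: [18] + [8] -> [8, 18]
  Merge: [23] + [8, 18] -> [8, 18, 23]
Merge: [9, 18, 25] + [8, 18, 23] -> [8, 9, 18, 18, 23, 25]

Final sorted array: [8, 9, 18, 18, 23, 25]

The merge sort proceeds by recursively splitting the array and merging sorted halves.
After all merges, the sorted array is [8, 9, 18, 18, 23, 25].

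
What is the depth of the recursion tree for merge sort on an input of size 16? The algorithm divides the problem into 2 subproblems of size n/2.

For divide and conquer with division factor 2:

Problem sizes at each level:
Level 0: 16
Level 1: 8
Level 2: 4
Level 3: 2
Level 4: 1

The root is level 0 and the size-1 base case is level 4 (the tree spans levels 0 through 4, i.e. 5 levels counting the root), so the depth is the number of divisions: log_2(16) = 4

The recursion tree depth is log_2(16) = 4. At each level, the problem size is divided by 2, so it takes 4 divisions to reduce to a base case of size 1. The algorithm makes 2 recursive calls at each level.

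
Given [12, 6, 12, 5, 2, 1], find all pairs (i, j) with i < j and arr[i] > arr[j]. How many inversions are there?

Finding inversions in [12, 6, 12, 5, 2, 1]:

(0, 1): arr[0]=12 > arr[1]=6
(0, 3): arr[0]=12 > arr[3]=5
(0, 4): arr[0]=12 > arr[4]=2
(0, 5): arr[0]=12 > arr[5]=1
(1, 3): arr[1]=6 > arr[3]=5
(1, 4): arr[1]=6 > arr[4]=2
(1, 5): arr[1]=6 > arr[5]=1
(2, 3): arr[2]=12 > arr[3]=5
(2, 4): arr[2]=12 > arr[4]=2
(2, 5): arr[2]=12 > arr[5]=1
(3, 4): arr[3]=5 > arr[4]=2
(3, 5): arr[3]=5 > arr[5]=1
(4, 5): arr[4]=2 > arr[5]=1

Total inversions: 13

The array has 13 inversion(s): (0,1), (0,3), (0,4), (0,5), (1,3), (1,4), (1,5), (2,3), (2,4), (2,5), (3,4), (3,5), (4,5). Each pair (i,j) satisfies i < j and arr[i] > arr[j].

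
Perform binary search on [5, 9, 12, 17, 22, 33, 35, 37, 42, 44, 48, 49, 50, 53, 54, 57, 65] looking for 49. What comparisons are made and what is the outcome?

Binary search for 49 in [5, 9, 12, 17, 22, 33, 35, 37, 42, 44, 48, 49, 50, 53, 54, 57, 65]:

lo=0, hi=16, mid=8, arr[mid]=42 -> 42 < 49, search right half
lo=9, hi=16, mid=12, arr[mid]=50 -> 50 > 49, search left half
lo=9, hi=11, mid=10, arr[mid]=48 -> 48 < 49, search right half
lo=11, hi=11, mid=11, arr[mid]=49 -> Found target at index 11!

Binary search finds 49 at index 11 after 4 comparisons. The search repeatedly halves the search space by comparing with the middle element.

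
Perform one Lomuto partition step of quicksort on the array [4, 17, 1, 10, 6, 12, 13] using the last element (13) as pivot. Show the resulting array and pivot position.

Lomuto partition with pivot = 13:

Initial array: [4, 17, 1, 10, 6, 12, 13]

arr[0]=4 <= 13: swap with position 0, array becomes [4, 17, 1, 10, 6, 12, 13]
arr[1]=17 > 13: no swap
arr[2]=1 <= 13: swap with position 1, array becomes [4, 1, 17, 10, 6, 12, 13]
arr[3]=10 <= 13: swap with position 2, array becomes [4, 1, 10, 17, 6, 12, 13]
arr[4]=6 <= 13: swap with position 3, array becomes [4, 1, 10, 6, 17, 12, 13]
arr[5]=12 <= 13: swap with position 4, array becomes [4, 1, 10, 6, 12, 17, 13]

Place pivot at position 5: [4, 1, 10, 6, 12, 13, 17]
Pivot position: 5

After partitioning with pivot 13, the array becomes [4, 1, 10, 6, 12, 13, 17]. The pivot is placed at index 5. All elements to the left of the pivot are <= 13, and all elements to the right are > 13.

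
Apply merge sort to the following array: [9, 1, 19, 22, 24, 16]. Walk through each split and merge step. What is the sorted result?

Merge sort trace:

Split: [9, 1, 19, 22, 24, 16] -> [9, 1, 19] and [22, 24, 16]
  Split: [9, 1, 19] -> [9] and [1, 19]
    Split: [1, 19] -> [1] and [19]
    Merge: [1] + [19] -> [1, 19]
  Merge: [9] + [1, 19] -> [1, 9, 19]
  Split: [22, 24, 16] -> [22] and [24, 16]
    Split: [24, 16] -> [24] and [16]
    Merge: [24] + [16] -> [16, 24]
  Merge: [22] + [16, 24] -> [16, 22, 24]
Merge: [1, 9, 19] + [16, 22, 24] -> [1, 9, 16, 19, 22, 24]

Final sorted array: [1, 9, 16, 19, 22, 24]

The merge sort proceeds by recursively splitting the array and merging sorted halves.
After all merges, the sorted array is [1, 9, 16, 19, 22, 24].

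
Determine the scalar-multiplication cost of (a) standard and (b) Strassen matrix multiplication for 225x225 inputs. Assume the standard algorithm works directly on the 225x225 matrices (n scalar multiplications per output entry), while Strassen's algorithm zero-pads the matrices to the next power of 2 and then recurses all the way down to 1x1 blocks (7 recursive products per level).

Matrix multiplication for 225x225 matrices:

Strassen's algorithm requires power-of-2 dimensions. Pad 225x225 to 256x256 (next power of 2).

Standard algorithm: 225^3 = 11390625 multiplications
Strassen's algorithm: 7^(log2(256)) = 7^8 = 5764801 multiplications
Savings: 11390625 - 5764801 = 5625824 multiplications

Standard: 11390625 multiplications (225^3). Strassen: 5764801 multiplications (7^8, after padding to 256x256). Strassen reduces 8 recursive multiplications to 7 at each level.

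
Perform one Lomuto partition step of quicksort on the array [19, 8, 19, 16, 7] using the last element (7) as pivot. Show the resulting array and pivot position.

Lomuto partition with pivot = 7:

Initial array: [19, 8, 19, 16, 7]

arr[0]=19 > 7: no swap
arr[1]=8 > 7: no swap
arr[2]=19 > 7: no swap
arr[3]=16 > 7: no swap

Place pivot at position 0: [7, 8, 19, 16, 19]
Pivot position: 0

After partitioning with pivot 7, the array becomes [7, 8, 19, 16, 19]. The pivot is placed at index 0. All elements to the left of the pivot are <= 7, and all elements to the right are > 7.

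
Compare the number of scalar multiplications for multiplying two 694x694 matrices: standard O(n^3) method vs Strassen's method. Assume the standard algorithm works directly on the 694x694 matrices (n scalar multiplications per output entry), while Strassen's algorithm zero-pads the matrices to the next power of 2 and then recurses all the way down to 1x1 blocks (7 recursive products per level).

Matrix multiplication for 694x694 matrices:

Strassen's algorithm requires power-of-2 dimensions. Pad 694x694 to 1024x1024 (next power of 2).

Standard algorithm: 694^3 = 334255384 multiplications
Strassen's algorithm: 7^(log2(1024)) = 7^10 = 282475249 multiplications
Savings: 334255384 - 282475249 = 51780135 multiplications

Standard: 334255384 multiplications (694^3). Strassen: 282475249 multiplications (7^10, after padding to 1024x1024). Strassen reduces 8 recursive multiplications to 7 at each level.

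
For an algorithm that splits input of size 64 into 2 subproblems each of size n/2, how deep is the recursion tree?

For divide and conquer with division factor 2:

Problem sizes at each level:
Level 0: 64
Level 1: 32
Level 2: 16
Level 3: 8
Level 4: 4
Level 5: 2
Level 6: 1

The root is level 0 and the size-1 base case is level 6 (the tree spans levels 0 through 6, i.e. 7 levels counting the root), so the depth is the number of divisions: log_2(64) = 6

The recursion tree depth is log_2(64) = 6. At each level, the problem size is divided by 2, so it takes 6 divisions to reduce to a base case of size 1. The algorithm makes 2 recursive calls at each level.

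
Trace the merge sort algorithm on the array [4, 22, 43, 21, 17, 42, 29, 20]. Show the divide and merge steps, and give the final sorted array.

Merge sort trace:

Split: [4, 22, 43, 21, 17, 42, 29, 20] -> [4, 22, 43, 21] and [17, 42, 29, 20]
  Split: [4, 22, 43, 21] -> [4, 22] and [43, 21]
    Split: [4, 22] -> [4] and [22]
    Merge: [4] + [22] -> [4, 22]
    Split: [43, 21] -> [43] and [21]
    Merge: [43] + [21] -> [21, 43]
  Merge: [4, 22] + [21, 43] -> [4, 21, 22, 43]
  Split: [17, 42, 29, 20] -> [17, 42] and [29, 20]
    Split: [17, 42] -> [17] and [42]
    Merge: [17] + [42] -> [17, 42]
    Split: [29, 20] -> [29] and [20]
    Merge: [29] + [20] -> [20, 29]
  Merge: [17, 42] + [20, 29] -> [17, 20, 29, 42]
Merge: [4, 21, 22, 43] + [17, 20, 29, 42] -> [4, 17, 20, 21, 22, 29, 42, 43]

Final sorted array: [4, 17, 20, 21, 22, 29, 42, 43]

The merge sort proceeds by recursively splitting the array and merging sorted halves.
After all merges, the sorted array is [4, 17, 20, 21, 22, 29, 42, 43].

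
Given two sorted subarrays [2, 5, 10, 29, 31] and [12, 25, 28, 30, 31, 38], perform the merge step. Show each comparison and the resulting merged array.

Merging process:

Compare 2 vs 12: take 2 from left. Merged: [2]
Compare 5 vs 12: take 5 from left. Merged: [2, 5]
Compare 10 vs 12: take 10 from left. Merged: [2, 5, 10]
Compare 29 vs 12: take 12 from right. Merged: [2, 5, 10, 12]
Compare 29 vs 25: take 25 from right. Merged: [2, 5, 10, 12, 25]
Compare 29 vs 28: take 28 from right. Merged: [2, 5, 10, 12, 25, 28]
Compare 29 vs 30: take 29 from left. Merged: [2, 5, 10, 12, 25, 28, 29]
Compare 31 vs 30: take 30 from right. Merged: [2, 5, 10, 12, 25, 28, 29, 30]
Compare 31 vs 31: take 31 from left. Merged: [2, 5, 10, 12, 25, 28, 29, 30, 31]
Append remaining from right: [31, 38]. Merged: [2, 5, 10, 12, 25, 28, 29, 30, 31, 31, 38]

Final merged array: [2, 5, 10, 12, 25, 28, 29, 30, 31, 31, 38]
Total comparisons: 9

The merged array is [2, 5, 10, 12, 25, 28, 29, 30, 31, 31, 38], requiring 9 comparisons. The merge step runs in O(n) time where n is the total number of elements.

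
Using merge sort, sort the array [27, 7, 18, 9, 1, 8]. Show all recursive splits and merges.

Merge sort trace:

Split: [27, 7, 18, 9, 1, 8] -> [27, 7, 18] and [9, 1, 8]
  Split: [27, 7, 18] -> [27] and [7, 18]
    Split: [7, 18] -> [7] and [18]
    Merge: [7] + [18] -> [7, 18]
  Merge: [27] + [7, 18] -> [7, 18, 27]
  Split: [9, 1, 8] -> [9] and [1, 8]
    Split: [1, 8] -> [1] and [8]
    Merge: [1] + [8] -> [1, 8]
  Merge: [9] + [1, 8] -> [1, 8, 9]
Merge: [7, 18, 27] + [1, 8, 9] -> [1, 7, 8, 9, 18, 27]

Final sorted array: [1, 7, 8, 9, 18, 27]

The merge sort proceeds by recursively splitting the array and merging sorted halves.
After all merges, the sorted array is [1, 7, 8, 9, 18, 27].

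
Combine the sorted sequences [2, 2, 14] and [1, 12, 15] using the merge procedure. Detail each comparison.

Merging process:

Compare 2 vs 1: take 1 from right. Merged: [1]
Compare 2 vs 12: take 2 from left. Merged: [1, 2]
Compare 2 vs 12: take 2 from left. Merged: [1, 2, 2]
Compare 14 vs 12: take 12 from right. Merged: [1, 2, 2, 12]
Compare 14 vs 15: take 14 from left. Merged: [1, 2, 2, 12, 14]
Append remaining from right: [15]. Merged: [1, 2, 2, 12, 14, 15]

Final merged array: [1, 2, 2, 12, 14, 15]
Total comparisons: 5

The merged array is [1, 2, 2, 12, 14, 15], requiring 5 comparisons. The merge step runs in O(n) time where n is the total number of elements.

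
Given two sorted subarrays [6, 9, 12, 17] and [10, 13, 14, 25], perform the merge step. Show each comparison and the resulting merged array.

Merging process:

Compare 6 vs 10: take 6 from left. Merged: [6]
Compare 9 vs 10: take 9 from left. Merged: [6, 9]
Compare 12 vs 10: take 10 from right. Merged: [6, 9, 10]
Compare 12 vs 13: take 12 from left. Merged: [6, 9, 10, 12]
Compare 17 vs 13: take 13 from right. Merged: [6, 9, 10, 12, 13]
Compare 17 vs 14: take 14 from right. Merged: [6, 9, 10, 12, 13, 14]
Compare 17 vs 25: take 17 from left. Merged: [6, 9, 10, 12, 13, 14, 17]
Append remaining from right: [25]. Merged: [6, 9, 10, 12, 13, 14, 17, 25]

Final merged array: [6, 9, 10, 12, 13, 14, 17, 25]
Total comparisons: 7

The merged array is [6, 9, 10, 12, 13, 14, 17, 25], requiring 7 comparisons. The merge step runs in O(n) time where n is the total number of elements.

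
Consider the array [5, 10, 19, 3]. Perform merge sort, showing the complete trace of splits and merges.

Merge sort trace:

Split: [5, 10, 19, 3] -> [5, 10] and [19, 3]
  Split: [5, 10] -> [5] and [10]
  Merge: [5] + [10] -> [5, 10]
  Split: [19, 3] -> [19] and [3]
  Merge: [19] + [3] -> [3, 19]
Merge: [5, 10] + [3, 19] -> [3, 5, 10, 19]

Final sorted array: [3, 5, 10, 19]

The merge sort proceeds by recursively splitting the array and merging sorted halves.
After all merges, the sorted array is [3, 5, 10, 19].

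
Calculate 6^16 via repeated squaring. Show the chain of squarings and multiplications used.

Computing 6^16 by squaring (build up from 6^1; each line after the first costs one multiplication):

6^1 = 6
6^2 = (6^1)^2 = 6^2 = 36
6^4 = (6^2)^2 = 36^2 = 1296
6^8 = (6^4)^2 = 1296^2 = 1679616
6^16 = (6^8)^2 = 1679616^2 = 2821109907456

Result: 2821109907456
Multiplications needed: 4 (4 lines after 6^1)

6^16 = 2821109907456. Using exponentiation by squaring, this requires 4 multiplications. The key idea: if the exponent is even, square the half-power; if odd, multiply by the base once.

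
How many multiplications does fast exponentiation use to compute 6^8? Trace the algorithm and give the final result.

Computing 6^8 by squaring (build up from 6^1; each line after the first costs one multiplication):

6^1 = 6
6^2 = (6^1)^2 = 6^2 = 36
6^4 = (6^2)^2 = 36^2 = 1296
6^8 = (6^4)^2 = 1296^2 = 1679616

Result: 1679616
Multiplications needed: 3 (3 lines after 6^1)

6^8 = 1679616. Using exponentiation by squaring, this requires 3 multiplications. The key idea: if the exponent is even, square the half-power; if odd, multiply by the base once.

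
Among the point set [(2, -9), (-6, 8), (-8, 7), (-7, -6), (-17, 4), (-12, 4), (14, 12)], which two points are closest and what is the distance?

Computing all pairwise distances among 7 points:

d((2, -9), (-6, 8)) = 18.7883
d((2, -9), (-8, 7)) = 18.868
d((2, -9), (-7, -6)) = 9.4868
d((2, -9), (-17, 4)) = 23.0217
d((2, -9), (-12, 4)) = 19.105
d((2, -9), (14, 12)) = 24.1868
d((-6, 8), (-8, 7)) = 2.2361 <-- minimum
d((-6, 8), (-7, -6)) = 14.0357
d((-6, 8), (-17, 4)) = 11.7047
d((-6, 8), (-12, 4)) = 7.2111
d((-6, 8), (14, 12)) = 20.3961
d((-8, 7), (-7, -6)) = 13.0384
d((-8, 7), (-17, 4)) = 9.4868
d((-8, 7), (-12, 4)) = 5.0
d((-8, 7), (14, 12)) = 22.561
d((-7, -6), (-17, 4)) = 14.1421
d((-7, -6), (-12, 4)) = 11.1803
d((-7, -6), (14, 12)) = 27.6586
d((-17, 4), (-12, 4)) = 5.0
d((-17, 4), (14, 12)) = 32.0156
d((-12, 4), (14, 12)) = 27.2029

Closest pair: (-6, 8) and (-8, 7) with distance 2.2361

The closest pair is (-6, 8) and (-8, 7) with Euclidean distance 2.2361. For 7 points, brute-force pairwise comparison is shown above. For large n, the divide-and-conquer algorithm (sort by x, recurse on halves, check the dividing strip) achieves O(n log n).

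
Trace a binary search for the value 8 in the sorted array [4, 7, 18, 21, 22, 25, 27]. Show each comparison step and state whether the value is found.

Binary search for 8 in [4, 7, 18, 21, 22, 25, 27]:

lo=0, hi=6, mid=3, arr[mid]=21 -> 21 > 8, search left half
lo=0, hi=2, mid=1, arr[mid]=7 -> 7 < 8, search right half
lo=2, hi=2, mid=2, arr[mid]=18 -> 18 > 8, search left half
lo=2 > hi=1, target 8 not found

Binary search determines that 8 is not in the array after 3 comparisons. The search space was exhausted without finding the target.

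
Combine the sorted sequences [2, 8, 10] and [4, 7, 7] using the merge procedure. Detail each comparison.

Merging process:

Compare 2 vs 4: take 2 from left. Merged: [2]
Compare 8 vs 4: take 4 from right. Merged: [2, 4]
Compare 8 vs 7: take 7 from right. Merged: [2, 4, 7]
Compare 8 vs 7: take 7 from right. Merged: [2, 4, 7, 7]
Append remaining from left: [8, 10]. Merged: [2, 4, 7, 7, 8, 10]

Final merged array: [2, 4, 7, 7, 8, 10]
Total comparisons: 4

The merged array is [2, 4, 7, 7, 8, 10], requiring 4 comparisons. The merge step runs in O(n) time where n is the total number of elements.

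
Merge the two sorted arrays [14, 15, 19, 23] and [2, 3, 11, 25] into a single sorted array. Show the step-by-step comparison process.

Merging process:

Compare 14 vs 2: take 2 from right. Merged: [2]
Compare 14 vs 3: take 3 from right. Merged: [2, 3]
Compare 14 vs 11: take 11 from right. Merged: [2, 3, 11]
Compare 14 vs 25: take 14 from left. Merged: [2, 3, 11, 14]
Compare 15 vs 25: take 15 from left. Merged: [2, 3, 11, 14, 15]
Compare 19 vs 25: take 19 from left. Merged: [2, 3, 11, 14, 15, 19]
Compare 23 vs 25: take 23 from left. Merged: [2, 3, 11, 14, 15, 19, 23]
Append remaining from right: [25]. Merged: [2, 3, 11, 14, 15, 19, 23, 25]

Final merged array: [2, 3, 11, 14, 15, 19, 23, 25]
Total comparisons: 7

The merged array is [2, 3, 11, 14, 15, 19, 23, 25], requiring 7 comparisons. The merge step runs in O(n) time where n is the total number of elements.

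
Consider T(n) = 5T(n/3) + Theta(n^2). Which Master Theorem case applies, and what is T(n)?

Master Theorem for T(n) = 5T(n/3) + O(n^2):

a = 5, b = 3, c = 2
log_b(a) = log_3(5) = 1.4650

Case 3: c = 2 > log_3(5) = 1.4650
T(n) = O(n^2) = O(n^2)

For T(n) = 5T(n/3) + O(n^2): log_3(5) = 1.4650. This is Case 3 of the Master Theorem (c > log_b(a), work dominated by root), giving O(n^2).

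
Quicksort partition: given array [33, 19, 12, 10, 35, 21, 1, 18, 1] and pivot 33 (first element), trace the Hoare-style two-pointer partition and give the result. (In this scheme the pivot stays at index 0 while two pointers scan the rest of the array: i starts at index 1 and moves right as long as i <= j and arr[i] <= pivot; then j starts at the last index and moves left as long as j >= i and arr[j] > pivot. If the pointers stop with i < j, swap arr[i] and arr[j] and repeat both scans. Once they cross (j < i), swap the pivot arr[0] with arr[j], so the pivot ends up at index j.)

Hoare-style two-pointer partition with pivot = 33:

Initial array: [33, 19, 12, 10, 35, 21, 1, 18, 1]

Pointers start at i = 1, j = 8.
i stops at index 4 (arr[4]=35 > 33), j stops at index 8 (arr[8]=1 <= 33): swap arr[4] and arr[8], array becomes [33, 19, 12, 10, 1, 21, 1, 18, 35]
i ends at 8, j ends at 7: the pointers have crossed (j < i), so scanning stops.

Swap pivot arr[0] with arr[7] to place pivot at position 7: [18, 19, 12, 10, 1, 21, 1, 33, 35]
Pivot position: 7

After partitioning with pivot 33, the array becomes [18, 19, 12, 10, 1, 21, 1, 33, 35]. The pivot is placed at index 7. All elements to the left of the pivot are <= 33, and all elements to the right are > 33.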